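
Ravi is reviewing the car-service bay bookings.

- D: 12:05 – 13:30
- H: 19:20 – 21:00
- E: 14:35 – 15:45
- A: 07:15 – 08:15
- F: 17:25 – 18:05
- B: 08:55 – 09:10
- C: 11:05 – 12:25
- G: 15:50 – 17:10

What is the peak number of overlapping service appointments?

Sweep the timeline, counting +1 at each start and −1 at each end (ends before starts at a tie):
07:15 start A → 1
08:15 end A → 0
08:55 start B → 1
09:10 end B → 0
11:05 start C → 1
12:05 start D → 2
12:25 end C → 1
13:30 end D → 0
14:35 start E → 1
15:45 end E → 0
15:50 start G → 1
17:10 end G → 0
17:25 start F → 1
18:05 end F → 0
19:20 start H → 1
21:00 end H → 0
Peak is 2, at 12:05 (C, D).

2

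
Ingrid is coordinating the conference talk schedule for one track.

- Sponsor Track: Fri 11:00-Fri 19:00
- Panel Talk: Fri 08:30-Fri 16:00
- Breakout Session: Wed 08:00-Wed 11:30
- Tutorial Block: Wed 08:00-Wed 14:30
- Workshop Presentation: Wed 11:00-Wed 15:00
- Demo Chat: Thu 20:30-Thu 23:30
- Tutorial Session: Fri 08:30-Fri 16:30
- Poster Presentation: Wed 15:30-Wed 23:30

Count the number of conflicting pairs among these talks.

6

Sorted by start: Breakout Session, Tutorial Block, Workshop Presentation, Poster Presentation, Demo Chat, Panel Talk, Tutorial Session, Sponsor Track.
Tutorial Block starts before Breakout Session ends → Breakout Session and Tutorial Block overlap.
Workshop Presentation starts before Breakout Session ends → Breakout Session and Workshop Presentation overlap.
Poster Presentation starts after Breakout Session ends, so Breakout Session has no further overlaps.
Workshop Presentation starts before Tutorial Block ends → Tutorial Block and Workshop Presentation overlap.
Poster Presentation starts after Tutorial Block ends, so Tutorial Block has no further overlaps.
Poster Presentation starts after Workshop Presentation ends, so Workshop Presentation has no further overlaps.
Demo Chat starts after Poster Presentation ends, so Poster Presentation has no further overlaps.
Panel Talk starts after Demo Chat ends, so Demo Chat has no further overlaps.
Tutorial Session starts before Panel Talk ends → Panel Talk and Tutorial Session overlap.
Sponsor Track starts before Panel Talk ends → Panel Talk and Sponsor Track overlap.
Sponsor Track starts before Tutorial Session ends → Tutorial Session and Sponsor Track overlap.
Overlapping pairs: Breakout Session & Tutorial Block, Breakout Session & Workshop Presentation, Panel Talk & Sponsor Track, Panel Talk & Tutorial Session, Sponsor Track & Tutorial Session, Tutorial Block & Workshop Presentation — 6 in total.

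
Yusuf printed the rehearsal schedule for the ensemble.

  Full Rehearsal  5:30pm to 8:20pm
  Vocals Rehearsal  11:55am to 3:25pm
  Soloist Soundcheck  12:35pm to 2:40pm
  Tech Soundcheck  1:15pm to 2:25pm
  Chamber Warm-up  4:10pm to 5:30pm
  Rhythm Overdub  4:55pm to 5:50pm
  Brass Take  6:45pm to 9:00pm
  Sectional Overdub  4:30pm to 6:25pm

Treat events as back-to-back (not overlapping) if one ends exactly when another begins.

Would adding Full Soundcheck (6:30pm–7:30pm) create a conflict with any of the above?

Yes — it overlaps Brass Take, Full Rehearsal

Vocals Rehearsal: ends 3:25pm at or before Full Soundcheck starts 6:30pm → clear.
Soloist Soundcheck: ends 2:40pm at or before Full Soundcheck starts 6:30pm → clear.
Tech Soundcheck: ends 2:25pm at or before Full Soundcheck starts 6:30pm → clear.
Chamber Warm-up: ends 5:30pm at or before Full Soundcheck starts 6:30pm → clear.
Sectional Overdub: ends 6:25pm at or before Full Soundcheck starts 6:30pm → clear.
Rhythm Overdub: ends 5:50pm at or before Full Soundcheck starts 6:30pm → clear.
Full Rehearsal: starts 5:30pm before Full Soundcheck ends 7:30pm, and ends 8:20pm after Full Soundcheck starts 6:30pm → overlap.
Brass Take: starts 6:45pm before Full Soundcheck ends 7:30pm, and ends 9:00pm after Full Soundcheck starts 6:30pm → overlap.
Full Soundcheck overlaps Full Rehearsal, Brass Take.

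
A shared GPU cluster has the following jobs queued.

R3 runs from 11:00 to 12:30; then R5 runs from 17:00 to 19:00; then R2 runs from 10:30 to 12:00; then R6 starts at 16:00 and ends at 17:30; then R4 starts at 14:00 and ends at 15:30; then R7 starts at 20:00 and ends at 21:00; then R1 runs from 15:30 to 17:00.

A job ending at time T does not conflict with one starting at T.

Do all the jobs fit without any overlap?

No

Two intervals overlap when each starts before the other ends.
Sorted by start: R2, R3, R4, R1, R6, R5, R7.
R3 starts before R2 ends → R2 and R3 overlap.
That's a conflict, so the schedule is not conflict-free.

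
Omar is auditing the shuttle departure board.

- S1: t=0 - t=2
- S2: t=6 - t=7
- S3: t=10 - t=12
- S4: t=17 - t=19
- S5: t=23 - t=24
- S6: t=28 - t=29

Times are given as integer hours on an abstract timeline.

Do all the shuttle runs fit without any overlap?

Two intervals overlap when each starts before the other ends.
Sorted by start: S1, S2, S3, S4, S5, S6.
S2 starts after S1 ends, so nothing later overlaps S1 either.
S3 starts after S2 ends, so nothing later overlaps S2 either.
S4 starts after S3 ends, so nothing later overlaps S3 either.
S5 starts after S4 ends, so nothing later overlaps S4 either.
S6 starts after S5 ends.
Every pair is clear; the schedule has no overlaps.

Yes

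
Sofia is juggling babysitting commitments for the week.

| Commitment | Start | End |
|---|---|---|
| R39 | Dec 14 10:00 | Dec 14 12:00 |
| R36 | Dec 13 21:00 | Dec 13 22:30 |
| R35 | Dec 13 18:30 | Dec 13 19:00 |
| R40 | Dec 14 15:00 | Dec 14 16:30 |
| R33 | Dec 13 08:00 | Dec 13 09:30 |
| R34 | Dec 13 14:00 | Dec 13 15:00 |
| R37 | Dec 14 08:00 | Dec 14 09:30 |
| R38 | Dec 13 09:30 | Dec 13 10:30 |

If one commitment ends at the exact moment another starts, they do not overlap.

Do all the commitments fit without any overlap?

Yes

Sorted by start: R33, R38, R34, R35, R36, R37, R39, R40.
R38 starts exactly when R33 ends (back-to-back, no overlap) — done with R33.
R34 starts after R38 ends — done with R38.
R35 starts after R34 ends — done with R34.
R36 starts after R35 ends — done with R35.
R37 starts after R36 ends — done with R36.
R39 starts after R37 ends — done with R37.
R40 starts after R39 ends.
Every pair is clear; the schedule has no overlaps.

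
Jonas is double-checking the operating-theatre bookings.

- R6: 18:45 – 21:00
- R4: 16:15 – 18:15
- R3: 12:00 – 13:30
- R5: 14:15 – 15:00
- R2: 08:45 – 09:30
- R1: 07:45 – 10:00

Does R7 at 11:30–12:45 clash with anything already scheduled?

Yes — it overlaps R3

R1: ends 10:00 at or before R7 starts 11:30 → clear.
R2: ends 09:30 at or before R7 starts 11:30 → clear.
R3: starts 12:00 before R7 ends 12:45, and ends 13:30 after R7 starts 11:30 → overlap.
R5: starts 14:15 at or after R7 ends 12:45 → clear.
R4: starts 16:15 at or after R7 ends 12:45 → clear.
R6: starts 18:45 at or after R7 ends 12:45 → clear.
R7 overlaps R3.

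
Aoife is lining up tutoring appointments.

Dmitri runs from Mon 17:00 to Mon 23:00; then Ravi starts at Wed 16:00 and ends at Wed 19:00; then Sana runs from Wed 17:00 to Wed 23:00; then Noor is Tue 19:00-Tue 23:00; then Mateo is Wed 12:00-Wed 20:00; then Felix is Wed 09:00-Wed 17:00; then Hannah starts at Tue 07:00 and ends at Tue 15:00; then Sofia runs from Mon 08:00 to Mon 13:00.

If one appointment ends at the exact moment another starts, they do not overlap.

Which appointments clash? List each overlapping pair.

Felix & Mateo, Felix & Ravi, Mateo & Ravi, Mateo & Sana, Ravi & Sana

Sorted by start: Sofia, Dmitri, Hannah, Noor, Felix, Mateo, Ravi, Sana.
Dmitri starts after Sofia ends, so nothing later overlaps Sofia either.
Hannah starts after Dmitri ends, so nothing later overlaps Dmitri either.
Noor starts after Hannah ends, so nothing later overlaps Hannah either.
Felix starts after Noor ends, so nothing later overlaps Noor either.
Mateo starts before Felix ends → Felix and Mateo overlap.
Ravi starts before Felix ends → Felix and Ravi overlap.
Sana starts exactly when Felix ends (back-to-back, no overlap).
Ravi starts before Mateo ends → Mateo and Ravi overlap.
Sana starts before Mateo ends → Mateo and Sana overlap.
Sana starts before Ravi ends → Ravi and Sana overlap.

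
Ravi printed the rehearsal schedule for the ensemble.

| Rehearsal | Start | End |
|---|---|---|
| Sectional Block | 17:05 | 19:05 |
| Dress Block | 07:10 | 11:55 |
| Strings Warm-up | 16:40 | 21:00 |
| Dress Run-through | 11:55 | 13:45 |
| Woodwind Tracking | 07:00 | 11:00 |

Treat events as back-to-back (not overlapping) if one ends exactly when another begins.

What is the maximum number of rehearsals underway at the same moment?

2

Sweep the timeline, counting +1 at each start and −1 at each end (ends before starts at a tie):
07:00 start Woodwind Tracking → 1
07:10 start Dress Block → 2
11:00 end Woodwind Tracking → 1
11:55 end Dress Block → 0
11:55 start Dress Run-through → 1
13:45 end Dress Run-through → 0
16:40 start Strings Warm-up → 1
17:05 start Sectional Block → 2
19:05 end Sectional Block → 1
21:00 end Strings Warm-up → 0
Peak is 2, at 07:10 (Dress Block, Woodwind Tracking).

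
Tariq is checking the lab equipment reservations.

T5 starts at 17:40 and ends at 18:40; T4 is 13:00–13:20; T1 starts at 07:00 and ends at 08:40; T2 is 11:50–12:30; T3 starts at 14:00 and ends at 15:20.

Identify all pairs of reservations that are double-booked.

Two intervals overlap when each starts before the other ends.
Sorted by start: T1, T2, T4, T3, T5.
T2 starts after T1 ends — done with T1.
T4 starts after T2 ends — done with T2.
T3 starts after T4 ends — done with T4.
T5 starts after T3 ends.

none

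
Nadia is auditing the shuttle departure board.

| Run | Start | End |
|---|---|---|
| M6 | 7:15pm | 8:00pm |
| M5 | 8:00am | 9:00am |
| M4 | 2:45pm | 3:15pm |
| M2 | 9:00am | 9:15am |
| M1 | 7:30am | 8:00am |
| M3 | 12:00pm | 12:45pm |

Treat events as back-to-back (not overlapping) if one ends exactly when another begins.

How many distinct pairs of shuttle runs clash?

Sorted by start: M1, M5, M2, M3, M4, M6.
M5 starts exactly when M1 ends (back-to-back, no overlap); M1 is clear from here.
M2 starts exactly when M5 ends (back-to-back, no overlap); M5 is clear from here.
M3 starts after M2 ends; M2 is clear from here.
M4 starts after M3 ends; M3 is clear from here.
M6 starts after M4 ends.
No pair overlaps.

0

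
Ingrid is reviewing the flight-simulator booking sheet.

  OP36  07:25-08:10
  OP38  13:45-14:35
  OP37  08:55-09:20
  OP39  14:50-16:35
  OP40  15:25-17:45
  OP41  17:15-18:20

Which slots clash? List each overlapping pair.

OP39 & OP40, OP40 & OP41

Sorted by start: OP36, OP37, OP38, OP39, OP40, OP41.
OP37 starts after OP36 ends; OP36 is clear from here.
OP38 starts after OP37 ends; OP37 is clear from here.
OP39 starts after OP38 ends; OP38 is clear from here.
OP40 starts before OP39 ends → OP39 and OP40 overlap.
OP41 starts after OP39 ends.
OP41 starts before OP40 ends → OP40 and OP41 overlap.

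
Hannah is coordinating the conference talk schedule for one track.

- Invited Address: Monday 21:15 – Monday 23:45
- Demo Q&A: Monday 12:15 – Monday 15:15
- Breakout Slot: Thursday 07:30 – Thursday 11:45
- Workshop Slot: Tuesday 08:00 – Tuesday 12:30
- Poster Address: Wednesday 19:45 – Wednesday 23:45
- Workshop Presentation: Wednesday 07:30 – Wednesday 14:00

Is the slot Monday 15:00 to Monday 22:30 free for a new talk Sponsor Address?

No — it overlaps Demo Q&A, Invited Address

Demo Q&A: starts Monday 12:15 before Sponsor Address ends Monday 22:30, and ends Monday 15:15 after Sponsor Address starts Monday 15:00 → overlap.
Invited Address: starts Monday 21:15 before Sponsor Address ends Monday 22:30, and ends Monday 23:45 after Sponsor Address starts Monday 15:00 → overlap.
Workshop Slot: starts Tuesday 08:00 at or after Sponsor Address ends Monday 22:30 → clear.
Workshop Presentation: starts Wednesday 07:30 at or after Sponsor Address ends Monday 22:30 → clear.
Poster Address: starts Wednesday 19:45 at or after Sponsor Address ends Monday 22:30 → clear.
Breakout Slot: starts Thursday 07:30 at or after Sponsor Address ends Monday 22:30 → clear.
Sponsor Address overlaps Demo Q&A, Invited Address.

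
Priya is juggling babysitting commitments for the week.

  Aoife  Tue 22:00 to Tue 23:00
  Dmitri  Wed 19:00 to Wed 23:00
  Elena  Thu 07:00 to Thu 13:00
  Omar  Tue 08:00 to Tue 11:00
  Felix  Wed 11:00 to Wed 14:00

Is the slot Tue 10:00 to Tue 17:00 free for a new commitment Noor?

Omar: starts Tue 08:00 before Noor ends Tue 17:00, and ends Tue 11:00 after Noor starts Tue 10:00 → overlap.
Aoife: starts Tue 22:00 at or after Noor ends Tue 17:00 → clear.
Felix: starts Wed 11:00 at or after Noor ends Tue 17:00 → clear.
Dmitri: starts Wed 19:00 at or after Noor ends Tue 17:00 → clear.
Elena: starts Thu 07:00 at or after Noor ends Tue 17:00 → clear.
Noor overlaps Omar.

No — it overlaps Omar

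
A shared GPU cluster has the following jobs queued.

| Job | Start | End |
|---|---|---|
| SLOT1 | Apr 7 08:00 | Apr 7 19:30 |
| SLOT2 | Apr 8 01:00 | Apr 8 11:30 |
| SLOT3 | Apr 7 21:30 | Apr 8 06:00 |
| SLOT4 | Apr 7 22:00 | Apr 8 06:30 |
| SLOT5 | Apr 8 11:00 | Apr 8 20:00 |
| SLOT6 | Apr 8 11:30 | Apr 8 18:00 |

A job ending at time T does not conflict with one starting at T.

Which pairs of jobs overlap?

SLOT2 & SLOT3, SLOT2 & SLOT4, SLOT2 & SLOT5, SLOT3 & SLOT4, SLOT5 & SLOT6

Sorted by start: SLOT1, SLOT3, SLOT4, SLOT2, SLOT5, SLOT6.
SLOT3 starts after SLOT1 ends, so nothing later overlaps SLOT1 either.
SLOT4 starts before SLOT3 ends → SLOT3 and SLOT4 overlap.
SLOT2 starts before SLOT3 ends → SLOT3 and SLOT2 overlap.
SLOT5 starts after SLOT3 ends, so nothing later overlaps SLOT3 either.
SLOT2 starts before SLOT4 ends → SLOT4 and SLOT2 overlap.
SLOT5 starts after SLOT4 ends, so nothing later overlaps SLOT4 either.
SLOT5 starts before SLOT2 ends → SLOT2 and SLOT5 overlap.
SLOT6 starts exactly when SLOT2 ends (back-to-back, no overlap).
SLOT6 starts before SLOT5 ends → SLOT5 and SLOT6 overlap.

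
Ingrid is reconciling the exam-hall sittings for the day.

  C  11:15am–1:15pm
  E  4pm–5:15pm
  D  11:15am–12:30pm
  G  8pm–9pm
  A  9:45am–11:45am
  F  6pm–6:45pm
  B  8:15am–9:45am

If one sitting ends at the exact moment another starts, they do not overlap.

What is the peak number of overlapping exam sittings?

3

Sort all start/end points and keep a running count:
8:15am start B → 1
9:45am end B → 0
9:45am start A → 1
11:15am start C → 2
11:15am start D → 3
11:45am end A → 2
12:30pm end D → 1
1:15pm end C → 0
4pm start E → 1
5:15pm end E → 0
6pm start F → 1
6:45pm end F → 0
8pm start G → 1
9pm end G → 0
Peak is 3, at 11:15am (A, C, D).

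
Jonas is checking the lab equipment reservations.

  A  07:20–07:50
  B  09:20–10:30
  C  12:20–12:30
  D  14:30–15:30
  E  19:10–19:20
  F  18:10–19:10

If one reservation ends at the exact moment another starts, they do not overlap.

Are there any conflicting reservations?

Check each pair: they overlap iff neither finishes before the other starts.
Sorted by start: A, B, C, D, F, E.
B starts after A ends — done with A.
C starts after B ends — done with B.
D starts after C ends — done with C.
F starts after D ends — done with D.
E starts exactly when F ends (back-to-back, no overlap).
Every pair is clear; the schedule has no overlaps.

No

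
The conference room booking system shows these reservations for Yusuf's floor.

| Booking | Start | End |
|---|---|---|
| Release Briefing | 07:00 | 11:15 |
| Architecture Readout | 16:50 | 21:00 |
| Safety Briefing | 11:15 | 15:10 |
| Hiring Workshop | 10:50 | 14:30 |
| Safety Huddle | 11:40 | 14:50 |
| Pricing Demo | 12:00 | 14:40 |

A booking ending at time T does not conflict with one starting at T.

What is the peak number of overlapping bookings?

4

Sweep the timeline, counting +1 at each start and −1 at each end (ends before starts at a tie):
07:00 start Release Briefing → 1
10:50 start Hiring Workshop → 2
11:15 end Release Briefing → 1
11:15 start Safety Briefing → 2
11:40 start Safety Huddle → 3
12:00 start Pricing Demo → 4
14:30 end Hiring Workshop → 3
14:40 end Pricing Demo → 2
14:50 end Safety Huddle → 1
15:10 end Safety Briefing → 0
16:50 start Architecture Readout → 1
21:00 end Architecture Readout → 0
Peak is 4, at 12:00 (Hiring Workshop, Pricing Demo, Safety Briefing, Safety Huddle).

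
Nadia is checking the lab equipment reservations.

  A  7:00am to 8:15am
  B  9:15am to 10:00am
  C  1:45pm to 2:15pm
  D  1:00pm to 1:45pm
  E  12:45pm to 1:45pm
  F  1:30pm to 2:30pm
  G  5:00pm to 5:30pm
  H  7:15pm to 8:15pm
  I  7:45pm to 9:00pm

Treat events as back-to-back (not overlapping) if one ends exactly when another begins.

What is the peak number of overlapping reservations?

3

Sort all start/end points and keep a running count:
7:00am start A → 1
8:15am end A → 0
9:15am start B → 1
10:00am end B → 0
12:45pm start E → 1
1:00pm start D → 2
1:30pm start F → 3
1:45pm end D → 2
1:45pm end E → 1
1:45pm start C → 2
2:15pm end C → 1
2:30pm end F → 0
5:00pm start G → 1
5:30pm end G → 0
7:15pm start H → 1
7:45pm start I → 2
8:15pm end H → 1
9:00pm end I → 0
Peak is 3, at 1:30pm (D, E, F).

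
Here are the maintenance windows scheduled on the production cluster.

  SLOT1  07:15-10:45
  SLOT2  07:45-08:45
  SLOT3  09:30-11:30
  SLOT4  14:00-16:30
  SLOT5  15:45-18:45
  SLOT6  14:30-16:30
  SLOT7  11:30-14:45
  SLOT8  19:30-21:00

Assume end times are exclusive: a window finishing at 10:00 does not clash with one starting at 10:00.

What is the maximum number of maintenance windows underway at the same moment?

3

Sort all start/end points and keep a running count:
07:15 start SLOT1 → 1
07:45 start SLOT2 → 2
08:45 end SLOT2 → 1
09:30 start SLOT3 → 2
10:45 end SLOT1 → 1
11:30 end SLOT3 → 0
11:30 start SLOT7 → 1
14:00 start SLOT4 → 2
14:30 start SLOT6 → 3
14:45 end SLOT7 → 2
15:45 start SLOT5 → 3
16:30 end SLOT4 → 2
16:30 end SLOT6 → 1
18:45 end SLOT5 → 0
19:30 start SLOT8 → 1
21:00 end SLOT8 → 0
Peak is 3, at 14:30 (SLOT4, SLOT6, SLOT7).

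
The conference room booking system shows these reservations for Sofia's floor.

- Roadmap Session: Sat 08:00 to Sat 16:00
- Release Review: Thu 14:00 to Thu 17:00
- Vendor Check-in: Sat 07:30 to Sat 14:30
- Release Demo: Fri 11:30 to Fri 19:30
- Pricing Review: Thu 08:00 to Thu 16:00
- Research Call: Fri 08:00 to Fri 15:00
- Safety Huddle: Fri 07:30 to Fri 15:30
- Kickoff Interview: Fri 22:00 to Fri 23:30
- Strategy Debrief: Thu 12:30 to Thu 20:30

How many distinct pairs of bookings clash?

7

Sorted by start: Pricing Review, Strategy Debrief, Release Review, Safety Huddle, Research Call, Release Demo, Kickoff Interview, Vendor Check-in, Roadmap Session.
Strategy Debrief starts before Pricing Review ends → Pricing Review and Strategy Debrief overlap.
Release Review starts before Pricing Review ends → Pricing Review and Release Review overlap.
Safety Huddle starts after Pricing Review ends — done with Pricing Review.
Release Review starts before Strategy Debrief ends → Strategy Debrief and Release Review overlap.
Safety Huddle starts after Strategy Debrief ends — done with Strategy Debrief.
Safety Huddle starts after Release Review ends — done with Release Review.
Research Call starts before Safety Huddle ends → Safety Huddle and Research Call overlap.
Release Demo starts before Safety Huddle ends → Safety Huddle and Release Demo overlap.
Kickoff Interview starts after Safety Huddle ends — done with Safety Huddle.
Release Demo starts before Research Call ends → Research Call and Release Demo overlap.
Kickoff Interview starts after Research Call ends — done with Research Call.
Kickoff Interview starts after Release Demo ends — done with Release Demo.
Vendor Check-in starts after Kickoff Interview ends — done with Kickoff Interview.
Roadmap Session starts before Vendor Check-in ends → Vendor Check-in and Roadmap Session overlap.
Overlapping pairs: Pricing Review & Release Review, Pricing Review & Strategy Debrief, Release Demo & Research Call, Release Demo & Safety Huddle, Release Review & Strategy Debrief, Research Call & Safety Huddle, Roadmap Session & Vendor Check-in — 7 in total.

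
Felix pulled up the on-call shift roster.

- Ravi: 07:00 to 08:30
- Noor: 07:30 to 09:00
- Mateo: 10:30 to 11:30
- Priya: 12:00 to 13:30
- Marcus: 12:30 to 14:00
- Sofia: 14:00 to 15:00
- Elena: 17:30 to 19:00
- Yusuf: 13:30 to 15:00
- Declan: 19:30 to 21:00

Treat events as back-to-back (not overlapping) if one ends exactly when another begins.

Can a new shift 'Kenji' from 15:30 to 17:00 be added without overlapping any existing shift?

Yes — the slot is free

Ravi: ends 08:30 at or before Kenji starts 15:30 → clear.
Noor: ends 09:00 at or before Kenji starts 15:30 → clear.
Mateo: ends 11:30 at or before Kenji starts 15:30 → clear.
Priya: ends 13:30 at or before Kenji starts 15:30 → clear.
Marcus: ends 14:00 at or before Kenji starts 15:30 → clear.
Yusuf: ends 15:00 at or before Kenji starts 15:30 → clear.
Sofia: ends 15:00 at or before Kenji starts 15:30 → clear.
Elena: starts 17:30 at or after Kenji ends 17:00 → clear.
Declan: starts 19:30 at or after Kenji ends 17:00 → clear.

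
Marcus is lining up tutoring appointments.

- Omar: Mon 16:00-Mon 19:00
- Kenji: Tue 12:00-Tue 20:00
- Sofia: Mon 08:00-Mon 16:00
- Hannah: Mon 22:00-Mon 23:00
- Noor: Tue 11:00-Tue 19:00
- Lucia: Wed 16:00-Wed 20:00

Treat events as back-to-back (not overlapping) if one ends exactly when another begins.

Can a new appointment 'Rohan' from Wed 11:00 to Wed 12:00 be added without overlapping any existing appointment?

Sofia: ends Mon 16:00 at or before Rohan starts Wed 11:00 → clear.
Omar: ends Mon 19:00 at or before Rohan starts Wed 11:00 → clear.
Hannah: ends Mon 23:00 at or before Rohan starts Wed 11:00 → clear.
Noor: ends Tue 19:00 at or before Rohan starts Wed 11:00 → clear.
Kenji: ends Tue 20:00 at or before Rohan starts Wed 11:00 → clear.
Lucia: starts Wed 16:00 at or after Rohan ends Wed 12:00 → clear.

Yes — the slot is free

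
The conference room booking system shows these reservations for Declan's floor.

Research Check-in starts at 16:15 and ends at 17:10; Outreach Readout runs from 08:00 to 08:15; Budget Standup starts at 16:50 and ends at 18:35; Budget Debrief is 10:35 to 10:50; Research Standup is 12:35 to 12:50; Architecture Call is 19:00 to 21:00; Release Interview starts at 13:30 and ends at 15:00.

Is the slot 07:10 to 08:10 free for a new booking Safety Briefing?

No — it overlaps Outreach Readout

Outreach Readout: starts 08:00 before Safety Briefing ends 08:10, and ends 08:15 after Safety Briefing starts 07:10 → overlap.
Budget Debrief: starts 10:35 at or after Safety Briefing ends 08:10 → clear.
Research Standup: starts 12:35 at or after Safety Briefing ends 08:10 → clear.
Release Interview: starts 13:30 at or after Safety Briefing ends 08:10 → clear.
Research Check-in: starts 16:15 at or after Safety Briefing ends 08:10 → clear.
Budget Standup: starts 16:50 at or after Safety Briefing ends 08:10 → clear.
Architecture Call: starts 19:00 at or after Safety Briefing ends 08:10 → clear.
Safety Briefing overlaps Outreach Readout.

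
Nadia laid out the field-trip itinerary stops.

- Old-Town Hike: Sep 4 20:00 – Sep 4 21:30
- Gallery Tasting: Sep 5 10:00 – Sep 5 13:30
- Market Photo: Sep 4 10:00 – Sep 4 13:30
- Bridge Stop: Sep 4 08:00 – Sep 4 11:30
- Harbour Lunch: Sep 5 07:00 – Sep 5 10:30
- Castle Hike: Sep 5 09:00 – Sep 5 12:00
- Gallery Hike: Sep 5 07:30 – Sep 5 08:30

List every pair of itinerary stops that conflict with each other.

Sorted by start: Bridge Stop, Market Photo, Old-Town Hike, Harbour Lunch, Gallery Hike, Castle Hike, Gallery Tasting.
Market Photo starts before Bridge Stop ends → Bridge Stop and Market Photo overlap.
Old-Town Hike starts after Bridge Stop ends, so Bridge Stop has no further overlaps.
Old-Town Hike starts after Market Photo ends, so Market Photo has no further overlaps.
Harbour Lunch starts after Old-Town Hike ends, so Old-Town Hike has no further overlaps.
Gallery Hike starts before Harbour Lunch ends → Harbour Lunch and Gallery Hike overlap.
Castle Hike starts before Harbour Lunch ends → Harbour Lunch and Castle Hike overlap.
Gallery Tasting starts before Harbour Lunch ends → Harbour Lunch and Gallery Tasting overlap.
Castle Hike starts after Gallery Hike ends, so Gallery Hike has no further overlaps.
Gallery Tasting starts before Castle Hike ends → Castle Hike and Gallery Tasting overlap.

Bridge Stop & Market Photo, Castle Hike & Gallery Tasting, Castle Hike & Harbour Lunch, Gallery Hike & Harbour Lunch, Gallery Tasting & Harbour Lunch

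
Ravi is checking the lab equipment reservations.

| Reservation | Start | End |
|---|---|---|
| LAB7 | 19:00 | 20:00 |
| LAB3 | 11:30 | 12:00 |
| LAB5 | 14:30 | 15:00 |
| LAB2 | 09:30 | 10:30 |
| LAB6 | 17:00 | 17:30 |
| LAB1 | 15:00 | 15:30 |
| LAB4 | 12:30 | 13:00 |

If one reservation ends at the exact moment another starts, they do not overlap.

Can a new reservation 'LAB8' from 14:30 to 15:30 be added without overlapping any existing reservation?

No — it overlaps LAB1, LAB5

LAB2: ends 10:30 at or before LAB8 starts 14:30 → clear.
LAB3: ends 12:00 at or before LAB8 starts 14:30 → clear.
LAB4: ends 13:00 at or before LAB8 starts 14:30 → clear.
LAB5: starts 14:30 before LAB8 ends 15:30, and ends 15:00 after LAB8 starts 14:30 → overlap.
LAB1: starts 15:00 before LAB8 ends 15:30, and ends 15:30 after LAB8 starts 14:30 → overlap.
LAB6: starts 17:00 at or after LAB8 ends 15:30 → clear.
LAB7: starts 19:00 at or after LAB8 ends 15:30 → clear.
LAB8 overlaps LAB1, LAB5.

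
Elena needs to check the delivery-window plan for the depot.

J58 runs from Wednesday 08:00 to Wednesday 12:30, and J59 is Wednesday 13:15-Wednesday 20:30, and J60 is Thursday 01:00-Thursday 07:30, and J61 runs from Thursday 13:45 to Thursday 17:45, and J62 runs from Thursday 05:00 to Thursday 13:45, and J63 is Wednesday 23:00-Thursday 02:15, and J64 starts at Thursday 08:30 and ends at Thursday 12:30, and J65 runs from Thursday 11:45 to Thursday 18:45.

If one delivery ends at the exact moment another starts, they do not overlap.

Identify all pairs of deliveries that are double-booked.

Sorted by start: J58, J59, J63, J60, J62, J64, J65, J61.
J59 starts after J58 ends, so J58 has no further overlaps.
J63 starts after J59 ends, so J59 has no further overlaps.
J60 starts before J63 ends → J63 and J60 overlap.
J62 starts after J63 ends, so J63 has no further overlaps.
J62 starts before J60 ends → J60 and J62 overlap.
J64 starts after J60 ends, so J60 has no further overlaps.
J64 starts before J62 ends → J62 and J64 overlap.
J65 starts before J62 ends → J62 and J65 overlap.
J61 starts exactly when J62 ends (back-to-back, no overlap).
J65 starts before J64 ends → J64 and J65 overlap.
J61 starts after J64 ends.
J61 starts before J65 ends → J65 and J61 overlap.

J60 & J62, J60 & J63, J61 & J65, J62 & J64, J62 & J65, J64 & J65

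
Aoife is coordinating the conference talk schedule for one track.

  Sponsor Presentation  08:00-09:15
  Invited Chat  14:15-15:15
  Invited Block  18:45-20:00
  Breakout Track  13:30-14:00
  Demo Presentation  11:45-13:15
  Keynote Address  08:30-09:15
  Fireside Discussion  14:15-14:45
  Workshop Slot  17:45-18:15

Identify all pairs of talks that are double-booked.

Two intervals overlap when each starts before the other ends.
Sorted by start: Sponsor Presentation, Keynote Address, Demo Presentation, Breakout Track, Invited Chat, Fireside Discussion, Workshop Slot, Invited Block.
Keynote Address starts before Sponsor Presentation ends → Sponsor Presentation and Keynote Address overlap.
Demo Presentation starts after Sponsor Presentation ends, so nothing later overlaps Sponsor Presentation either.
Demo Presentation starts after Keynote Address ends, so nothing later overlaps Keynote Address either.
Breakout Track starts after Demo Presentation ends, so nothing later overlaps Demo Presentation either.
Invited Chat starts after Breakout Track ends, so nothing later overlaps Breakout Track either.
Fireside Discussion starts before Invited Chat ends → Invited Chat and Fireside Discussion overlap.
Workshop Slot starts after Invited Chat ends, so nothing later overlaps Invited Chat either.
Workshop Slot starts after Fireside Discussion ends, so nothing later overlaps Fireside Discussion either.
Invited Block starts after Workshop Slot ends.

Fireside Discussion & Invited Chat, Keynote Address & Sponsor Presentation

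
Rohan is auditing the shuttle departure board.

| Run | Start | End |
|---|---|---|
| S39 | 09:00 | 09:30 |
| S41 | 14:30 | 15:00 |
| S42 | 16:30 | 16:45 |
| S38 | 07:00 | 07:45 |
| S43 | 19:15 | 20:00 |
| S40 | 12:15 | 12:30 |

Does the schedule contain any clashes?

Two intervals overlap when each starts before the other ends.
Sorted by start: S38, S39, S40, S41, S42, S43.
S39 starts after S38 ends, so S38 has no further overlaps.
S40 starts after S39 ends, so S39 has no further overlaps.
S41 starts after S40 ends, so S40 has no further overlaps.
S42 starts after S41 ends, so S41 has no further overlaps.
S43 starts after S42 ends.
Every pair is clear; the schedule has no overlaps.

No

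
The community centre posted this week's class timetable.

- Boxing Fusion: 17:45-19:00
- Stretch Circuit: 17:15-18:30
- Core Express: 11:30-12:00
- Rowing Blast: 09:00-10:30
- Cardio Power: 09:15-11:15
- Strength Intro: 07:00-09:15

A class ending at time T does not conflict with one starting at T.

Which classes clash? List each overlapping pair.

Boxing Fusion & Stretch Circuit, Cardio Power & Rowing Blast, Rowing Blast & Strength Intro

Sorted by start: Strength Intro, Rowing Blast, Cardio Power, Core Express, Stretch Circuit, Boxing Fusion.
Rowing Blast starts before Strength Intro ends → Strength Intro and Rowing Blast overlap.
Cardio Power starts exactly when Strength Intro ends (back-to-back, no overlap); Strength Intro is clear from here.
Cardio Power starts before Rowing Blast ends → Rowing Blast and Cardio Power overlap.
Core Express starts after Rowing Blast ends; Rowing Blast is clear from here.
Core Express starts after Cardio Power ends; Cardio Power is clear from here.
Stretch Circuit starts after Core Express ends; Core Express is clear from here.
Boxing Fusion starts before Stretch Circuit ends → Stretch Circuit and Boxing Fusion overlap.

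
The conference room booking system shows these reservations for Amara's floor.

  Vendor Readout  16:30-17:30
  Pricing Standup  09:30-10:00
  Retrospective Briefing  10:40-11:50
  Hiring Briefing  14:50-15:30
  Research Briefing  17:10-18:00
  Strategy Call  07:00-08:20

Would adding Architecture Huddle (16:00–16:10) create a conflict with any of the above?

No — it doesn't clash with anything

Strategy Call: ends 08:20 at or before Architecture Huddle starts 16:00 → clear.
Pricing Standup: ends 10:00 at or before Architecture Huddle starts 16:00 → clear.
Retrospective Briefing: ends 11:50 at or before Architecture Huddle starts 16:00 → clear.
Hiring Briefing: ends 15:30 at or before Architecture Huddle starts 16:00 → clear.
Vendor Readout: starts 16:30 at or after Architecture Huddle ends 16:10 → clear.
Research Briefing: starts 17:10 at or after Architecture Huddle ends 16:10 → clear.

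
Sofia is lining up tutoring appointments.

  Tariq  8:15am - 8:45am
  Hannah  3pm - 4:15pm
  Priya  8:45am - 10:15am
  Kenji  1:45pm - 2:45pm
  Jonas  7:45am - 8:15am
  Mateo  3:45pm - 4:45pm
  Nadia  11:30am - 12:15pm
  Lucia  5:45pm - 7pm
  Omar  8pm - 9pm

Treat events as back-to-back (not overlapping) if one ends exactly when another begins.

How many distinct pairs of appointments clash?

Check each pair: they overlap iff neither finishes before the other starts.
Sorted by start: Jonas, Tariq, Priya, Nadia, Kenji, Hannah, Mateo, Lucia, Omar.
Tariq starts exactly when Jonas ends (back-to-back, no overlap), so Jonas has no further overlaps.
Priya starts exactly when Tariq ends (back-to-back, no overlap), so Tariq has no further overlaps.
Nadia starts after Priya ends, so Priya has no further overlaps.
Kenji starts after Nadia ends, so Nadia has no further overlaps.
Hannah starts after Kenji ends, so Kenji has no further overlaps.
Mateo starts before Hannah ends → Hannah and Mateo overlap.
Lucia starts after Hannah ends, so Hannah has no further overlaps.
Lucia starts after Mateo ends, so Mateo has no further overlaps.
Omar starts after Lucia ends.
Overlapping pairs: Hannah & Mateo — 1 in total.

1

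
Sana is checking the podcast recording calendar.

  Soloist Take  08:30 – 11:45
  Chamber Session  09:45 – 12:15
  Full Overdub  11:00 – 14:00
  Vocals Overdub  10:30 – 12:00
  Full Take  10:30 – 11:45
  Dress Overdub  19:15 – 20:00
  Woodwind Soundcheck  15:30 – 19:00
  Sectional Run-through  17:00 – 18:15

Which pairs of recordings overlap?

Sorted by start: Soloist Take, Chamber Session, Vocals Overdub, Full Take, Full Overdub, Woodwind Soundcheck, Sectional Run-through, Dress Overdub.
Chamber Session starts before Soloist Take ends → Soloist Take and Chamber Session overlap.
Vocals Overdub starts before Soloist Take ends → Soloist Take and Vocals Overdub overlap.
Full Take starts before Soloist Take ends → Soloist Take and Full Take overlap.
Full Overdub starts before Soloist Take ends → Soloist Take and Full Overdub overlap.
Woodwind Soundcheck starts after Soloist Take ends; Soloist Take is clear from here.
Vocals Overdub starts before Chamber Session ends → Chamber Session and Vocals Overdub overlap.
Full Take starts before Chamber Session ends → Chamber Session and Full Take overlap.
Full Overdub starts before Chamber Session ends → Chamber Session and Full Overdub overlap.
Woodwind Soundcheck starts after Chamber Session ends; Chamber Session is clear from here.
Full Take starts before Vocals Overdub ends → Vocals Overdub and Full Take overlap.
Full Overdub starts before Vocals Overdub ends → Vocals Overdub and Full Overdub overlap.
Woodwind Soundcheck starts after Vocals Overdub ends; Vocals Overdub is clear from here.
Full Overdub starts before Full Take ends → Full Take and Full Overdub overlap.
Woodwind Soundcheck starts after Full Take ends; Full Take is clear from here.
Woodwind Soundcheck starts after Full Overdub ends; Full Overdub is clear from here.
Sectional Run-through starts before Woodwind Soundcheck ends → Woodwind Soundcheck and Sectional Run-through overlap.
Dress Overdub starts after Woodwind Soundcheck ends.
Dress Overdub starts after Sectional Run-through ends.

Chamber Session & Full Overdub, Chamber Session & Full Take, Chamber Session & Soloist Take, Chamber Session & Vocals Overdub, Full Overdub & Full Take, Full Overdub & Soloist Take, Full Overdub & Vocals Overdub, Full Take & Soloist Take, Full Take & Vocals Overdub, Sectional Run-through & Woodwind Soundcheck, Soloist Take & Vocals Overdub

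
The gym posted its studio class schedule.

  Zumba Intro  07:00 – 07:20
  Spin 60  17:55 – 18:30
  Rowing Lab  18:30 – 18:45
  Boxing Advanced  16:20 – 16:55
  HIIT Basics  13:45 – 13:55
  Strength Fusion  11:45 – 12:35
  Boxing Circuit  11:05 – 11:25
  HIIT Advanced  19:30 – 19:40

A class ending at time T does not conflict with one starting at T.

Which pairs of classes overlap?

Check each pair: they overlap iff neither finishes before the other starts.
Sorted by start: Zumba Intro, Boxing Circuit, Strength Fusion, HIIT Basics, Boxing Advanced, Spin 60, Rowing Lab, HIIT Advanced.
Boxing Circuit starts after Zumba Intro ends — done with Zumba Intro.
Strength Fusion starts after Boxing Circuit ends — done with Boxing Circuit.
HIIT Basics starts after Strength Fusion ends — done with Strength Fusion.
Boxing Advanced starts after HIIT Basics ends — done with HIIT Basics.
Spin 60 starts after Boxing Advanced ends — done with Boxing Advanced.
Rowing Lab starts exactly when Spin 60 ends (back-to-back, no overlap) — done with Spin 60.
HIIT Advanced starts after Rowing Lab ends.

none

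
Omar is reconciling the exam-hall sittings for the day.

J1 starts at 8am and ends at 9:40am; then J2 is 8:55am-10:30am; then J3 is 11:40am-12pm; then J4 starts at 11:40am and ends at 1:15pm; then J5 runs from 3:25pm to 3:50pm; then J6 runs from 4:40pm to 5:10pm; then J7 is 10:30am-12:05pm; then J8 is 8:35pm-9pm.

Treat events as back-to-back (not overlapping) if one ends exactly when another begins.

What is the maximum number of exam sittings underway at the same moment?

Walk through starts and ends in time order (an end at T is processed before a start at T):
8am start J1 → 1
8:55am start J2 → 2
9:40am end J1 → 1
10:30am end J2 → 0
10:30am start J7 → 1
11:40am start J3 → 2
11:40am start J4 → 3
12pm end J3 → 2
12:05pm end J7 → 1
1:15pm end J4 → 0
3:25pm start J5 → 1
3:50pm end J5 → 0
4:40pm start J6 → 1
5:10pm end J6 → 0
8:35pm start J8 → 1
9pm end J8 → 0
Peak is 3, at 11:40am (J3, J4, J7).

3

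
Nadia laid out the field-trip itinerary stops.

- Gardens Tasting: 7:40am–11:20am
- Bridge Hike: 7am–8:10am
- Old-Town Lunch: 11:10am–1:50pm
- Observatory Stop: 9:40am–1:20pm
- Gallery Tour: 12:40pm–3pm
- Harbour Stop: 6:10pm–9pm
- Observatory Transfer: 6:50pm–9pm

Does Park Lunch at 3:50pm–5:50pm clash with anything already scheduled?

No — it doesn't clash with anything

Bridge Hike: ends 8:10am at or before Park Lunch starts 3:50pm → clear.
Gardens Tasting: ends 11:20am at or before Park Lunch starts 3:50pm → clear.
Observatory Stop: ends 1:20pm at or before Park Lunch starts 3:50pm → clear.
Old-Town Lunch: ends 1:50pm at or before Park Lunch starts 3:50pm → clear.
Gallery Tour: ends 3pm at or before Park Lunch starts 3:50pm → clear.
Harbour Stop: starts 6:10pm at or after Park Lunch ends 5:50pm → clear.
Observatory Transfer: starts 6:50pm at or after Park Lunch ends 5:50pm → clear.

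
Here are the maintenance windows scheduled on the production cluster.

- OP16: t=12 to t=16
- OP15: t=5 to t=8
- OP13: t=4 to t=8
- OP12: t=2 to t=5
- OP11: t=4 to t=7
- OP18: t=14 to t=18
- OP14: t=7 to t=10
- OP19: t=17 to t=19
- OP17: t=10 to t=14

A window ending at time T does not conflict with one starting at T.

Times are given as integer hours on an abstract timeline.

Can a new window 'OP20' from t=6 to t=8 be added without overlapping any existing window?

No — it overlaps OP11, OP13, OP14, OP15

OP12: ends t=5 at or before OP20 starts t=6 → clear.
OP11: starts t=4 before OP20 ends t=8, and ends t=7 after OP20 starts t=6 → overlap.
OP13: starts t=4 before OP20 ends t=8, and ends t=8 after OP20 starts t=6 → overlap.
OP15: starts t=5 before OP20 ends t=8, and ends t=8 after OP20 starts t=6 → overlap.
OP14: starts t=7 before OP20 ends t=8, and ends t=10 after OP20 starts t=6 → overlap.
OP17: starts t=10 at or after OP20 ends t=8 → clear.
OP16: starts t=12 at or after OP20 ends t=8 → clear.
OP18: starts t=14 at or after OP20 ends t=8 → clear.
OP19: starts t=17 at or after OP20 ends t=8 → clear.
OP20 overlaps OP11, OP13, OP14, OP15.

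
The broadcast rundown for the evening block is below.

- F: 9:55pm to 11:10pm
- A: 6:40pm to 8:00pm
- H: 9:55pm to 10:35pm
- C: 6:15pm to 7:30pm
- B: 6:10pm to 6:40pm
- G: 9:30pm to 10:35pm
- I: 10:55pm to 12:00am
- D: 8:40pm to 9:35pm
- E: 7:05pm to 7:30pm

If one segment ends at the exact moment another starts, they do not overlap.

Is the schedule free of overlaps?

Two intervals overlap when each starts before the other ends.
Sorted by start: B, C, A, E, D, G, F, H, I.
C starts before B ends → B and C overlap.
That's a conflict, so the schedule is not conflict-free.

No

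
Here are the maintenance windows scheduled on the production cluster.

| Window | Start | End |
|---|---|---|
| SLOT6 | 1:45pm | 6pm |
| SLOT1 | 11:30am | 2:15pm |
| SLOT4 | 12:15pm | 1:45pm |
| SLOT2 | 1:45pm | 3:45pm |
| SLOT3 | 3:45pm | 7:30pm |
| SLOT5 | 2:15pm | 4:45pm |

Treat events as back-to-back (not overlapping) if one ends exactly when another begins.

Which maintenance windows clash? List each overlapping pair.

SLOT1 & SLOT2, SLOT1 & SLOT4, SLOT1 & SLOT6, SLOT2 & SLOT5, SLOT2 & SLOT6, SLOT3 & SLOT5, SLOT3 & SLOT6, SLOT5 & SLOT6

Sorted by start: SLOT1, SLOT4, SLOT2, SLOT6, SLOT5, SLOT3.
SLOT4 starts before SLOT1 ends → SLOT1 and SLOT4 overlap.
SLOT2 starts before SLOT1 ends → SLOT1 and SLOT2 overlap.
SLOT6 starts before SLOT1 ends → SLOT1 and SLOT6 overlap.
SLOT5 starts exactly when SLOT1 ends (back-to-back, no overlap), so nothing later overlaps SLOT1 either.
SLOT2 starts exactly when SLOT4 ends (back-to-back, no overlap), so nothing later overlaps SLOT4 either.
SLOT6 starts before SLOT2 ends → SLOT2 and SLOT6 overlap.
SLOT5 starts before SLOT2 ends → SLOT2 and SLOT5 overlap.
SLOT3 starts exactly when SLOT2 ends (back-to-back, no overlap).
SLOT5 starts before SLOT6 ends → SLOT6 and SLOT5 overlap.
SLOT3 starts before SLOT6 ends → SLOT6 and SLOT3 overlap.
SLOT3 starts before SLOT5 ends → SLOT5 and SLOT3 overlap.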